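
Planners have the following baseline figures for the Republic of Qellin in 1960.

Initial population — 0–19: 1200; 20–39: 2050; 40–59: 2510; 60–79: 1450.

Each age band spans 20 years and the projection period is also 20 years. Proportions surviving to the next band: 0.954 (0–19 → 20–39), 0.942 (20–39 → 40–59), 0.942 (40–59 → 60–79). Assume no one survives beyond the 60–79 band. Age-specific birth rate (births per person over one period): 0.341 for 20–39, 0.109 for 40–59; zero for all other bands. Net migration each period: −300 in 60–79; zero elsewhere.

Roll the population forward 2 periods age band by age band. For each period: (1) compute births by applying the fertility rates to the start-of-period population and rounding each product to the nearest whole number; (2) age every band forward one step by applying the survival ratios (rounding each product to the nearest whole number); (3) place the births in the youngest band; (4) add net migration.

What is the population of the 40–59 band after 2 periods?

[period 1]
Births: 2050 × 0.341 = 699, 2510 × 0.109 = 274 → 973
20–39: 1200 × 0.954 = 1145
40–59: 2050 × 0.942 = 1931
60–79: 2510 × 0.942 = 2364
Net migration: 60–79 − 300 → 2064
Giving 973 / 1145 / 1931 / 2064.
[period 2]
Births: 1145 × 0.341 = 390, 1931 × 0.109 = 210 → 600
20–39: 973 × 0.954 = 928
40–59: 1145 × 0.942 = 1079
60–79: 1931 × 0.942 = 1819
Net migration: 60–79 − 300 → 1519
Giving 600 / 928 / 1079 / 1519.

1079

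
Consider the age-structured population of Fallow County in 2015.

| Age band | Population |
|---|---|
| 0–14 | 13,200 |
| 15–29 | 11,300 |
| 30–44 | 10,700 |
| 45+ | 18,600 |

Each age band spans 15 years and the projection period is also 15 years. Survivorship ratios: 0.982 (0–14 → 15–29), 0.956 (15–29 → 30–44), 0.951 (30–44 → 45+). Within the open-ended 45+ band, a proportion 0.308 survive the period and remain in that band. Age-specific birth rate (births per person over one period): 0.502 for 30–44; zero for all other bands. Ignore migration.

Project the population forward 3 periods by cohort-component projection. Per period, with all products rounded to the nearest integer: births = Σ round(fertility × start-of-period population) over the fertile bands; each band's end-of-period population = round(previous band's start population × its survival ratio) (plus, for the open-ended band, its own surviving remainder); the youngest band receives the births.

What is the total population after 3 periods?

Let band 1 be 0–14 through band 4 = 45+.
[period 1]
Births: 10700 * 0.502 = 5371
Band 2: 13200 * 0.982 = 12962
Band 3: 11300 * 0.956 = 10803
Band 4: 10700 * 0.951 + 18600 * 0.308 = 10176 + 5729 = 15905
→ [5371, 12962, 10803, 15905]
[period 2]
Births: 10803 * 0.502 = 5423
Band 2: 5371 * 0.982 = 5274
Band 3: 12962 * 0.956 = 12392
Band 4: 10803 * 0.951 + 15905 * 0.308 = 10274 + 4899 = 15173
→ [5423, 5274, 12392, 15173]
[period 3]
Births: 12392 * 0.502 = 6221
Band 2: 5423 * 0.982 = 5325
Band 3: 5274 * 0.956 = 5042
Band 4: 12392 * 0.951 + 15173 * 0.308 = 11785 + 4673 = 16458
→ [6221, 5325, 5042, 16458]
Total after period 3: 6221 + 5325 + 5042 + 16458 = 33046

33046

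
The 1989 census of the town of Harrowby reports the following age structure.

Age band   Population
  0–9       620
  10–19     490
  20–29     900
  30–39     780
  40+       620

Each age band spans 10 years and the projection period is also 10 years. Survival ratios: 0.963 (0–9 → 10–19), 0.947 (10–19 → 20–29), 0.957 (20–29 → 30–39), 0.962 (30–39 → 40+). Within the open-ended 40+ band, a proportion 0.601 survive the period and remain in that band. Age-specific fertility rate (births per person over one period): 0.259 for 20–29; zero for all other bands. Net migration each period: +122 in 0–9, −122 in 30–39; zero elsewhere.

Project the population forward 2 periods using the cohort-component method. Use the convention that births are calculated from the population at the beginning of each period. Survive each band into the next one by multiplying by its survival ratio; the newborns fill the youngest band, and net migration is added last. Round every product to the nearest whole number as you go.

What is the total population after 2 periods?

2857

Let band 1 be 0–9 through band 5 = 40+.
[period 1]
Births: 900 * 0.259 = 233
Band 2: 620 * 0.963 = 597
Band 3: 490 * 0.947 = 464
Band 4: 900 * 0.957 = 861
Band 5: 780 * 0.962 + 620 * 0.601 = 750 + 373 = 1123
Net migration: Band 1 + 122 → 355; Band 4 − 122 → 739
End of period: [355, 597, 464, 739, 1123]
[period 2]
Births: 464 * 0.259 = 120
Band 2: 355 * 0.963 = 342
Band 3: 597 * 0.947 = 565
Band 4: 464 * 0.957 = 444
Band 5: 739 * 0.962 + 1123 * 0.601 = 711 + 675 = 1386
Net migration: Band 1 + 122 → 242; Band 4 − 122 → 322
End of period: [242, 342, 565, 322, 1386]
Total after period 2: 242 + 342 + 565 + 322 + 1386 = 2857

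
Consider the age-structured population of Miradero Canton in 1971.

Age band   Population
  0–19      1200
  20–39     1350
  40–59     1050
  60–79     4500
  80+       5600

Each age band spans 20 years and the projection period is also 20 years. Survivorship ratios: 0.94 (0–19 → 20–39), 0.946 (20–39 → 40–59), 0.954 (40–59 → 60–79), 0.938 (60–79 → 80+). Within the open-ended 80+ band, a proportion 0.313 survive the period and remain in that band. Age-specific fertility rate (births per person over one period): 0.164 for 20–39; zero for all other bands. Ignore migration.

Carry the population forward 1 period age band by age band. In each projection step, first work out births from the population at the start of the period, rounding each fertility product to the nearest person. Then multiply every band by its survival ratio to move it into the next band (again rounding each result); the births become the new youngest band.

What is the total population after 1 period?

9602

[period 1]
Births: 1350 * 0.164 = 221
20–39: 1200 * 0.94 = 1128
40–59: 1350 * 0.946 = 1277
60–79: 1050 * 0.954 = 1002
80+: 4500 * 0.938 + 5600 * 0.313 = 4221 + 1753 = 5974
Giving 221 / 1128 / 1277 / 1002 / 5974.
Total after period 1: 221 + 1128 + 1277 + 1002 + 5974 = 9602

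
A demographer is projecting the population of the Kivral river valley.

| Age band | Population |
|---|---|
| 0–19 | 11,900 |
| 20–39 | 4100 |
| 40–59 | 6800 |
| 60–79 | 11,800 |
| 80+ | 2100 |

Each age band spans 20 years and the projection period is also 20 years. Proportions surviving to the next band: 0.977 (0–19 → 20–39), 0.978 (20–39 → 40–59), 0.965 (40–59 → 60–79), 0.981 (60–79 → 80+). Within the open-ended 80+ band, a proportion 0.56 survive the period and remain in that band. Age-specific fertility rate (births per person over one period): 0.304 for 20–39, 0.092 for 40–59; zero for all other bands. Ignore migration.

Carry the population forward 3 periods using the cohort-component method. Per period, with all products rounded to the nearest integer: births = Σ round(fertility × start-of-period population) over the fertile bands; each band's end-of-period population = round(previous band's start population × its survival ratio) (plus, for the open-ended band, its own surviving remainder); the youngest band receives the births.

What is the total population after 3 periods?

29576

After projecting period 1:
Births: 4100 × 0.304 = 1246, 6800 × 0.092 = 626 → total 1872
20–39: 11900 × 0.977 = 11626
40–59: 4100 × 0.978 = 4010
60–79: 6800 × 0.965 = 6562
80+: 11800 × 0.981 + 2100 × 0.56 = 11576 + 1176 = 12752
Giving 1872 / 11626 / 4010 / 6562 / 12752.
After projecting period 2:
Births: 11626 × 0.304 = 3534, 4010 × 0.092 = 369 → total 3903
20–39: 1872 × 0.977 = 1829
40–59: 11626 × 0.978 = 11370
60–79: 4010 × 0.965 = 3870
80+: 6562 × 0.981 + 12752 × 0.56 = 6437 + 7141 = 13578
Giving 3903 / 1829 / 11370 / 3870 / 13578.
After projecting period 3:
Births: 1829 × 0.304 = 556, 11370 × 0.092 = 1046 → total 1602
20–39: 3903 × 0.977 = 3813
40–59: 1829 × 0.978 = 1789
60–79: 11370 × 0.965 = 10972
80+: 3870 × 0.981 + 13578 × 0.56 = 3796 + 7604 = 11400
Giving 1602 / 3813 / 1789 / 10972 / 11400.
Total after period 3: 1602 + 3813 + 1789 + 10972 + 11400 = 29576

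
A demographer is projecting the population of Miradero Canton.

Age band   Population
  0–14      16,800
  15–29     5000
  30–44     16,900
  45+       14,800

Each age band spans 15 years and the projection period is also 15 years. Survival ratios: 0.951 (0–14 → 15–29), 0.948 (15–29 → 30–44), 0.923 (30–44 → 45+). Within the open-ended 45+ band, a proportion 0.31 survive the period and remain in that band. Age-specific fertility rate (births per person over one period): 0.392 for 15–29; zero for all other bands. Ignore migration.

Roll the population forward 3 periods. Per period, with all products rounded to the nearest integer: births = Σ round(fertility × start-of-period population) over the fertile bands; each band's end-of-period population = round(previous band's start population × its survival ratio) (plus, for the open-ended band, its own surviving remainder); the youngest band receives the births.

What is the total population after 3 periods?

Period 1:
Births: 5000 × 0.392 = 1960
15–29: 16800 × 0.951 = 15977
30–44: 5000 × 0.948 = 4740
45+: 16900 × 0.923 + 14800 × 0.31 = 15599 + 4588 = 20187
→ [1960, 15977, 4740, 20187]
Period 2:
Births: 15977 × 0.392 = 6263
15–29: 1960 × 0.951 = 1864
30–44: 15977 × 0.948 = 15146
45+: 4740 × 0.923 + 20187 × 0.31 = 4375 + 6258 = 10633
→ [6263, 1864, 15146, 10633]
Period 3:
Births: 1864 × 0.392 = 731
15–29: 6263 × 0.951 = 5956
30–44: 1864 × 0.948 = 1767
45+: 15146 × 0.923 + 10633 × 0.31 = 13980 + 3296 = 17276
→ [731, 5956, 1767, 17276]
Total after period 3: 731 + 5956 + 1767 + 17276 = 25730

25730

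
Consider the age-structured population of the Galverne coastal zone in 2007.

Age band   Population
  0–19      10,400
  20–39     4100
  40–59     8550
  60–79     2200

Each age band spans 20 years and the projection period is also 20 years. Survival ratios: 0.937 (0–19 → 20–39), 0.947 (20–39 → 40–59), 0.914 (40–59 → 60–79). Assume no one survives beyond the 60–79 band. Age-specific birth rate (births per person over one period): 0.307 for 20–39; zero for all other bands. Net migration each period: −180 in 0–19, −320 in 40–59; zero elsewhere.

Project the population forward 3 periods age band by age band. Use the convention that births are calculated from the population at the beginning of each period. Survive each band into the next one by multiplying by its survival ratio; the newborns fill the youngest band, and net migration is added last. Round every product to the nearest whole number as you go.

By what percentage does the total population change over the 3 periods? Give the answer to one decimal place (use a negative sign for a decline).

Let group 1 be 0–19 through group 4 = 60–79.
Period 1.
Births: 4100 * 0.307 = 1259
Group 2: 10400 * 0.937 = 9745
Group 3: 4100 * 0.947 = 3883
Group 4: 8550 * 0.914 = 7815
Net migration: Group 1 − 180 → 1079; Group 3 − 320 → 3563
Population now: 0–19=1079, 20–39=9745, 40–59=3563, 60–79=7815
Period 2.
Births: 9745 * 0.307 = 2992
Group 2: 1079 * 0.937 = 1011
Group 3: 9745 * 0.947 = 9229
Group 4: 3563 * 0.914 = 3257
Net migration: Group 1 − 180 → 2812; Group 3 − 320 → 8909
Population now: 0–19=2812, 20–39=1011, 40–59=8909, 60–79=3257
Period 3.
Births: 1011 * 0.307 = 310
Group 2: 2812 * 0.937 = 2635
Group 3: 1011 * 0.947 = 957
Group 4: 8909 * 0.914 = 8143
Net migration: Group 1 − 180 → 130; Group 3 − 320 → 637
Population now: 0–19=130, 20–39=2635, 40–59=637, 60–79=8143
Total: 25250 → 11545; change = -13705; percentage change = -54.3%

-54.3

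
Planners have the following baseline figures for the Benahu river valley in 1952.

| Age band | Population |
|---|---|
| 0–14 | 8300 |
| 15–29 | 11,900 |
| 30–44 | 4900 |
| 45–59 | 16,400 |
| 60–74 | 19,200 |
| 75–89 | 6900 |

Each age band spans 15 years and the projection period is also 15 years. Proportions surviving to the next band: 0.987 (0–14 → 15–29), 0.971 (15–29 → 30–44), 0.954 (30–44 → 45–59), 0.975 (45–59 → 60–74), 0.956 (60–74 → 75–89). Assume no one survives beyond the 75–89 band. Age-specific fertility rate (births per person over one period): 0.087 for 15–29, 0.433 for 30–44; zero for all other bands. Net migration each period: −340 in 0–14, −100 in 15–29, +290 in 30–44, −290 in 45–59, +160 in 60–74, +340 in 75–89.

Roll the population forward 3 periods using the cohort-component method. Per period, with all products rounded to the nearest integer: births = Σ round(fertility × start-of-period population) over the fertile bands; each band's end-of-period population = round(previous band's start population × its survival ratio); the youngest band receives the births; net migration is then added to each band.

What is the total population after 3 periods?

34592

(Groups numbered youngest = 1 to oldest = 6.)
— Period 1 —
Births: 11900 * 0.087 = 1035, 4900 * 0.433 = 2122 → total 3157
Group 2: 8300 * 0.987 = 8192
Group 3: 11900 * 0.971 = 11555
Group 4: 4900 * 0.954 = 4675
Group 5: 16400 * 0.975 = 15990
Group 6: 19200 * 0.956 = 18355
Net migration: Group 1 − 340 → 2817; Group 2 − 100 → 8092; Group 3 + 290 → 11845; Group 4 − 290 → 4385; Group 5 + 160 → 16150; Group 6 + 340 → 18695
End of period: [2817, 8092, 11845, 4385, 16150, 18695]
— Period 2 —
Births: 8092 * 0.087 = 704, 11845 * 0.433 = 5129 → total 5833
Group 2: 2817 * 0.987 = 2780
Group 3: 8092 * 0.971 = 7857
Group 4: 11845 * 0.954 = 11300
Group 5: 4385 * 0.975 = 4275
Group 6: 16150 * 0.956 = 15439
Net migration: Group 1 − 340 → 5493; Group 2 − 100 → 2680; Group 3 + 290 → 8147; Group 4 − 290 → 11010; Group 5 + 160 → 4435; Group 6 + 340 → 15779
End of period: [5493, 2680, 8147, 11010, 4435, 15779]
— Period 3 —
Births: 2680 * 0.087 = 233, 8147 * 0.433 = 3528 → total 3761
Group 2: 5493 * 0.987 = 5422
Group 3: 2680 * 0.971 = 2602
Group 4: 8147 * 0.954 = 7772
Group 5: 11010 * 0.975 = 10735
Group 6: 4435 * 0.956 = 4240
Net migration: Group 1 − 340 → 3421; Group 2 − 100 → 5322; Group 3 + 290 → 2892; Group 4 − 290 → 7482; Group 5 + 160 → 10895; Group 6 + 340 → 4580
End of period: [3421, 5322, 2892, 7482, 10895, 4580]
Total after period 3: 3421 + 5322 + 2892 + 7482 + 10895 + 4580 = 34592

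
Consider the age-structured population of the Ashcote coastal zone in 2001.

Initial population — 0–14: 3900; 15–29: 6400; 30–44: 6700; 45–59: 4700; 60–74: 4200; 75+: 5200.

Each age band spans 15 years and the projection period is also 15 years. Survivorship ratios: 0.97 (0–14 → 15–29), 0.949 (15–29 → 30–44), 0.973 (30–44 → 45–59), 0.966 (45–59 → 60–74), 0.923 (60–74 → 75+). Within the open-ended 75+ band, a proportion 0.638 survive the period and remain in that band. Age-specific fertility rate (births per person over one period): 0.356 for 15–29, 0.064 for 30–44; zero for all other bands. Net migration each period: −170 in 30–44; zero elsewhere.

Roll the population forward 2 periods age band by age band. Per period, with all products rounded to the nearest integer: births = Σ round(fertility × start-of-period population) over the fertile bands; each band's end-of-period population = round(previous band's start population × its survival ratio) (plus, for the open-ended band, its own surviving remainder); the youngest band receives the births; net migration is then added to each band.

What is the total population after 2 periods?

[period 1]
Births: 6400 × 0.356 = 2278, 6700 × 0.064 = 429 → 2707
15–29: 3900 × 0.97 = 3783
30–44: 6400 × 0.949 = 6074
45–59: 6700 × 0.973 = 6519
60–74: 4700 × 0.966 = 4540
75+: 4200 × 0.923 + 5200 × 0.638 = 3877 + 3318 = 7195
Net migration: 30–44 − 170 → 5904
End of period: [2707, 3783, 5904, 6519, 4540, 7195]
[period 2]
Births: 3783 × 0.356 = 1347, 5904 × 0.064 = 378 → 1725
15–29: 2707 × 0.97 = 2626
30–44: 3783 × 0.949 = 3590
45–59: 5904 × 0.973 = 5745
60–74: 6519 × 0.966 = 6297
75+: 4540 × 0.923 + 7195 × 0.638 = 4190 + 4590 = 8780
Net migration: 30–44 − 170 → 3420
End of period: [1725, 2626, 3420, 5745, 6297, 8780]
Total after period 2: 1725 + 2626 + 3420 + 5745 + 6297 + 8780 = 28593

28593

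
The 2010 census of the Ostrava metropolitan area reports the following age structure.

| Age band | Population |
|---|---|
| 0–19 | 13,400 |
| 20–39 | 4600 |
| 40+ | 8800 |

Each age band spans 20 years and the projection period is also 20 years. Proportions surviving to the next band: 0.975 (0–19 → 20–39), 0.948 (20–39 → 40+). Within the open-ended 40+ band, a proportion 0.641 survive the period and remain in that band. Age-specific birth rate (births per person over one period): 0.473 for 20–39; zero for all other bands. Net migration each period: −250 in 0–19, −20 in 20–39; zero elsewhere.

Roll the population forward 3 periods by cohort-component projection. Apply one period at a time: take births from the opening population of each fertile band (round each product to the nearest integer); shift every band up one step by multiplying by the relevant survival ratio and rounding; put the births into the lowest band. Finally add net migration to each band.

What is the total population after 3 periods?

Numbering the groups 1..3 from youngest to oldest:
— Period 1 —
Births: 4600 × 0.473 = 2176
Group 2: 13400 × 0.975 = 13065
Group 3: 4600 × 0.948 + 8800 × 0.641 = 4361 + 5641 = 10002
Net migration: Group 1 − 250 → 1926; Group 2 − 20 → 13045
→ [1926, 13045, 10002]
— Period 2 —
Births: 13045 × 0.473 = 6170
Group 2: 1926 × 0.975 = 1878
Group 3: 13045 × 0.948 + 10002 × 0.641 = 12367 + 6411 = 18778
Net migration: Group 1 − 250 → 5920; Group 2 − 20 → 1858
→ [5920, 1858, 18778]
— Period 3 —
Births: 1858 × 0.473 = 879
Group 2: 5920 × 0.975 = 5772
Group 3: 1858 × 0.948 + 18778 × 0.641 = 1761 + 12037 = 13798
Net migration: Group 1 − 250 → 629; Group 2 − 20 → 5752
→ [629, 5752, 13798]
Total after period 3: 629 + 5752 + 13798 = 20179

20179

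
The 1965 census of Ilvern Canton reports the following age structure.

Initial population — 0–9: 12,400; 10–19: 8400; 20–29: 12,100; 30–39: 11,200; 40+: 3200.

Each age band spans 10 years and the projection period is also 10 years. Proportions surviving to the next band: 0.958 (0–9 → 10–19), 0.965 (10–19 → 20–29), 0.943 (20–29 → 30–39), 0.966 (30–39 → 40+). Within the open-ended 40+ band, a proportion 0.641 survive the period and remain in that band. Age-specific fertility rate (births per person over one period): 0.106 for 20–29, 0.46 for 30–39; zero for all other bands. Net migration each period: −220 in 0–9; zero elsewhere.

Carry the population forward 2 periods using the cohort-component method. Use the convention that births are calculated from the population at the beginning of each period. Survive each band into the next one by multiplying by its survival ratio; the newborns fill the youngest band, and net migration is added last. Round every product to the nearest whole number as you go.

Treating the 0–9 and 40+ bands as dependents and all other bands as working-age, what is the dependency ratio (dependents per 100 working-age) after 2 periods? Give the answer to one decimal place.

100.4

[period 1]
Births: 12100 × 0.106 = 1283 ; 11200 × 0.46 = 5152 → 6435
10–19: 12400 × 0.958 = 11879
20–29: 8400 × 0.965 = 8106
30–39: 12100 × 0.943 = 11410
40+: 11200 × 0.966 + 3200 × 0.641 = 10819 + 2051 = 12870
Net migration: 0–9 − 220 → 6215
→ [6215, 11879, 8106, 11410, 12870]
[period 2]
Births: 8106 × 0.106 = 859 ; 11410 × 0.46 = 5249 → 6108
10–19: 6215 × 0.958 = 5954
20–29: 11879 × 0.965 = 11463
30–39: 8106 × 0.943 = 7644
40+: 11410 × 0.966 + 12870 × 0.641 = 11022 + 8250 = 19272
Net migration: 0–9 − 220 → 5888
→ [5888, 5954, 11463, 7644, 19272]
Dependents (band 0–9 + band 40+) = 5888 + 19272 = 25160; working-age = 25061; ratio = 25160/25061 × 100 = 100.4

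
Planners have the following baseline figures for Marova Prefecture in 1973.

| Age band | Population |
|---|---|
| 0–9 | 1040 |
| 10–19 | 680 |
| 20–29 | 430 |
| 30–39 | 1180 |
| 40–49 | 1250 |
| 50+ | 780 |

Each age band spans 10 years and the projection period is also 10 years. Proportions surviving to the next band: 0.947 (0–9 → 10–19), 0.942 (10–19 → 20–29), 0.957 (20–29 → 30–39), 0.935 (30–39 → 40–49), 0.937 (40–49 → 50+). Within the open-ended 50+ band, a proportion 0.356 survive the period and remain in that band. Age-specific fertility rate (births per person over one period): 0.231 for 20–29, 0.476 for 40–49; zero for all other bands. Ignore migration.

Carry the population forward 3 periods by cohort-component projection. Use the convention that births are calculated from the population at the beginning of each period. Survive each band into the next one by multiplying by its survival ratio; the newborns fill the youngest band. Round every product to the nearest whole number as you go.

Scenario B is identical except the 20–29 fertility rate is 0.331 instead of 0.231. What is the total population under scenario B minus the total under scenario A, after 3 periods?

193

After projecting period 1:
Births: 430 × 0.231 = 99 ; 1250 × 0.476 = 595 → 694
10–19: 1040 × 0.947 = 985
20–29: 680 × 0.942 = 641
30–39: 430 × 0.957 = 412
40–49: 1180 × 0.935 = 1103
50+: 1250 × 0.937 + 780 × 0.356 = 1171 + 278 = 1449
Population now: 0–9=694, 10–19=985, 20–29=641, 30–39=412, 40–49=1103, 50+=1449
After projecting period 2:
Births: 641 × 0.231 = 148 ; 1103 × 0.476 = 525 → 673
10–19: 694 × 0.947 = 657
20–29: 985 × 0.942 = 928
30–39: 641 × 0.957 = 613
40–49: 412 × 0.935 = 385
50+: 1103 × 0.937 + 1449 × 0.356 = 1034 + 516 = 1550
Population now: 0–9=673, 10–19=657, 20–29=928, 30–39=613, 40–49=385, 50+=1550
After projecting period 3:
Births: 928 × 0.231 = 214 ; 385 × 0.476 = 183 → 397
10–19: 673 × 0.947 = 637
20–29: 657 × 0.942 = 619
30–39: 928 × 0.957 = 888
40–49: 613 × 0.935 = 573
50+: 385 × 0.937 + 1550 × 0.356 = 361 + 552 = 913
Population now: 0–9=397, 10–19=637, 20–29=619, 30–39=888, 40–49=573, 50+=913
Scenario A total after 3 periods: 4027
Scenario B projection —
After projecting period 1:
Births: 430 × 0.331 = 142 ; 1250 × 0.476 = 595 → 737
10–19: 1040 × 0.947 = 985
20–29: 680 × 0.942 = 641
30–39: 430 × 0.957 = 412
40–49: 1180 × 0.935 = 1103
50+: 1250 × 0.937 + 780 × 0.356 = 1171 + 278 = 1449
Population now: 0–9=737, 10–19=985, 20–29=641, 30–39=412, 40–49=1103, 50+=1449
After projecting period 2:
Births: 641 × 0.331 = 212 ; 1103 × 0.476 = 525 → 737
10–19: 737 × 0.947 = 698
20–29: 985 × 0.942 = 928
30–39: 641 × 0.957 = 613
40–49: 412 × 0.935 = 385
50+: 1103 × 0.937 + 1449 × 0.356 = 1034 + 516 = 1550
Population now: 0–9=737, 10–19=698, 20–29=928, 30–39=613, 40–49=385, 50+=1550
After projecting period 3:
Births: 928 × 0.331 = 307 ; 385 × 0.476 = 183 → 490
10–19: 737 × 0.947 = 698
20–29: 698 × 0.942 = 658
30–39: 928 × 0.957 = 888
40–49: 613 × 0.935 = 573
50+: 385 × 0.937 + 1550 × 0.356 = 361 + 552 = 913
Population now: 0–9=490, 10–19=698, 20–29=658, 30–39=888, 40–49=573, 50+=913
Scenario B total after 3 periods: 4220
Difference B − A = 4220 − 4027 = 193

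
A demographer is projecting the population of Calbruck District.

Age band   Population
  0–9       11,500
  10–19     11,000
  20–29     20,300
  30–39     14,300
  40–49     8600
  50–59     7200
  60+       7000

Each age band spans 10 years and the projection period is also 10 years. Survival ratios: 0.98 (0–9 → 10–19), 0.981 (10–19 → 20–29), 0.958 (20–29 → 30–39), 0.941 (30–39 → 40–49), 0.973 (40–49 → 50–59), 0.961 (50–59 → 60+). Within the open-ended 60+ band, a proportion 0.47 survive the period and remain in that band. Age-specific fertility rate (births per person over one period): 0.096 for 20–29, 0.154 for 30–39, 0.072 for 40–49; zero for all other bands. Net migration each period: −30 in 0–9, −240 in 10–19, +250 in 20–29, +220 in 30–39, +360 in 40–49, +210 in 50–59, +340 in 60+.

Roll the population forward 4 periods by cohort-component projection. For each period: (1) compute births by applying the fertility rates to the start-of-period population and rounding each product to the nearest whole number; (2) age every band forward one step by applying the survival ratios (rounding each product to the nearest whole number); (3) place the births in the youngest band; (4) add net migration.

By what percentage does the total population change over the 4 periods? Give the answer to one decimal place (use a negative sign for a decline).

-19.2

Numbering the groups 1..7 from youngest to oldest:
— Period 1 —
Births: 20300 × 0.096 = 1949  |  14300 × 0.154 = 2202  |  8600 × 0.072 = 619 ⇒ total 4770
Group 2: 11500 × 0.98 = 11270
Group 3: 11000 × 0.981 = 10791
Group 4: 20300 × 0.958 = 19447
Group 5: 14300 × 0.941 = 13456
Group 6: 8600 × 0.973 = 8368
Group 7: 7200 × 0.961 + 7000 × 0.47 = 6919 + 3290 = 10209
Net migration: Group 1 − 30 → 4740; Group 2 − 240 → 11030; Group 3 + 250 → 11041; Group 4 + 220 → 19667; Group 5 + 360 → 13816; Group 6 + 210 → 8578; Group 7 + 340 → 10549
Giving 4740 / 11030 / 11041 / 19667 / 13816 / 8578 / 10549.
— Period 2 —
Births: 11041 × 0.096 = 1060  |  19667 × 0.154 = 3029  |  13816 × 0.072 = 995 ⇒ total 5084
Group 2: 4740 × 0.98 = 4645
Group 3: 11030 × 0.981 = 10820
Group 4: 11041 × 0.958 = 10577
Group 5: 19667 × 0.941 = 18507
Group 6: 13816 × 0.973 = 13443
Group 7: 8578 × 0.961 + 10549 × 0.47 = 8243 + 4958 = 13201
Net migration: Group 1 − 30 → 5054; Group 2 − 240 → 4405; Group 3 + 250 → 11070; Group 4 + 220 → 10797; Group 5 + 360 → 18867; Group 6 + 210 → 13653; Group 7 + 340 → 13541
Giving 5054 / 4405 / 11070 / 10797 / 18867 / 13653 / 13541.
— Period 3 —
Births: 11070 × 0.096 = 1063  |  10797 × 0.154 = 1663  |  18867 × 0.072 = 1358 ⇒ total 4084
Group 2: 5054 × 0.98 = 4953
Group 3: 4405 × 0.981 = 4321
Group 4: 11070 × 0.958 = 10605
Group 5: 10797 × 0.941 = 10160
Group 6: 18867 × 0.973 = 18358
Group 7: 13653 × 0.961 + 13541 × 0.47 = 13121 + 6364 = 19485
Net migration: Group 1 − 30 → 4054; Group 2 − 240 → 4713; Group 3 + 250 → 4571; Group 4 + 220 → 10825; Group 5 + 360 → 10520; Group 6 + 210 → 18568; Group 7 + 340 → 19825
Giving 4054 / 4713 / 4571 / 10825 / 10520 / 18568 / 19825.
— Period 4 —
Births: 4571 × 0.096 = 439  |  10825 × 0.154 = 1667  |  10520 × 0.072 = 757 ⇒ total 2863
Group 2: 4054 × 0.98 = 3973
Group 3: 4713 × 0.981 = 4623
Group 4: 4571 × 0.958 = 4379
Group 5: 10825 × 0.941 = 10186
Group 6: 10520 × 0.973 = 10236
Group 7: 18568 × 0.961 + 19825 × 0.47 = 17844 + 9318 = 27162
Net migration: Group 1 − 30 → 2833; Group 2 − 240 → 3733; Group 3 + 250 → 4873; Group 4 + 220 → 4599; Group 5 + 360 → 10546; Group 6 + 210 → 10446; Group 7 + 340 → 27502
Giving 2833 / 3733 / 4873 / 4599 / 10546 / 10446 / 27502.
Total: 79900 → 64532; change = -15368; percentage change = -19.2%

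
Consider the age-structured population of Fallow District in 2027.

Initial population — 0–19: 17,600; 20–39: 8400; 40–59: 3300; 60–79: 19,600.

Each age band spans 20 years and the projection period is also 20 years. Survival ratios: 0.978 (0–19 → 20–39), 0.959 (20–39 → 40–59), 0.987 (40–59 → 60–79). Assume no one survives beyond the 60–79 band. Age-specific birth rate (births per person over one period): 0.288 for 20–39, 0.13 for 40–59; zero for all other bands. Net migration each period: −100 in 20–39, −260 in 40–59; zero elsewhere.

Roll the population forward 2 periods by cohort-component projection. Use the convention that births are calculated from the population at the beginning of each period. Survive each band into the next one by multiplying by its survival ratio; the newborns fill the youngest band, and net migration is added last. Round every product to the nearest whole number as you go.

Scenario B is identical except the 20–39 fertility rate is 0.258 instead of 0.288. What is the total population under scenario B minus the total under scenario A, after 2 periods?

Period 1.
Births: 8400 × 0.288 = 2419 ; 3300 × 0.13 = 429 — total 2848
20–39: 17600 × 0.978 = 17213
40–59: 8400 × 0.959 = 8056
60–79: 3300 × 0.987 = 3257
Net migration: 20–39 − 100 → 17113; 40–59 − 260 → 7796
→ [2848, 17113, 7796, 3257]
Period 2.
Births: 17113 × 0.288 = 4929 ; 7796 × 0.13 = 1013 — total 5942
20–39: 2848 × 0.978 = 2785
40–59: 17113 × 0.959 = 16411
60–79: 7796 × 0.987 = 7695
Net migration: 20–39 − 100 → 2685; 40–59 − 260 → 16151
→ [5942, 2685, 16151, 7695]
Scenario A total after 2 periods: 32473
Scenario B projection —
Period 1.
Births: 8400 × 0.258 = 2167 ; 3300 × 0.13 = 429 — total 2596
20–39: 17600 × 0.978 = 17213
40–59: 8400 × 0.959 = 8056
60–79: 3300 × 0.987 = 3257
Net migration: 20–39 − 100 → 17113; 40–59 − 260 → 7796
→ [2596, 17113, 7796, 3257]
Period 2.
Births: 17113 × 0.258 = 4415 ; 7796 × 0.13 = 1013 — total 5428
20–39: 2596 × 0.978 = 2539
40–59: 17113 × 0.959 = 16411
60–79: 7796 × 0.987 = 7695
Net migration: 20–39 − 100 → 2439; 40–59 − 260 → 16151
→ [5428, 2439, 16151, 7695]
Scenario B total after 2 periods: 31713
Difference B − A = 31713 − 32473 = -760

-760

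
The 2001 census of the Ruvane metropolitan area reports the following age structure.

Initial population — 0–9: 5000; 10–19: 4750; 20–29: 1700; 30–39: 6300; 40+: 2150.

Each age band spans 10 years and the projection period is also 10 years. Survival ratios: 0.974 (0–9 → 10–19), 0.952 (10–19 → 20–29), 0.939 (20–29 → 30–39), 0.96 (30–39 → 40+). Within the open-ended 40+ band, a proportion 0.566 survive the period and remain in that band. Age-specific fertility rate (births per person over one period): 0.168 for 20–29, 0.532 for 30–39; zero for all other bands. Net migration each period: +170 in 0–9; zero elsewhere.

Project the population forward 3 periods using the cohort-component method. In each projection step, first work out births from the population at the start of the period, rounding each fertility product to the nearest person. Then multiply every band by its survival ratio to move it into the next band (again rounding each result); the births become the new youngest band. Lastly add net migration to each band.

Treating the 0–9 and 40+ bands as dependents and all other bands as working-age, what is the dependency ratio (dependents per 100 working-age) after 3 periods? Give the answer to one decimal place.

Period 1.
Births: 1700 × 0.168 = 286 ; 6300 × 0.532 = 3352 → total 3638
10–19: 5000 × 0.974 = 4870
20–29: 4750 × 0.952 = 4522
30–39: 1700 × 0.939 = 1596
40+: 6300 × 0.96 + 2150 × 0.566 = 6048 + 1217 = 7265
Net migration: 0–9 + 170 → 3808
Population now: 0–9=3808, 10–19=4870, 20–29=4522, 30–39=1596, 40+=7265
Period 2.
Births: 4522 × 0.168 = 760 ; 1596 × 0.532 = 849 → total 1609
10–19: 3808 × 0.974 = 3709
20–29: 4870 × 0.952 = 4636
30–39: 4522 × 0.939 = 4246
40+: 1596 × 0.96 + 7265 × 0.566 = 1532 + 4112 = 5644
Net migration: 0–9 + 170 → 1779
Population now: 0–9=1779, 10–19=3709, 20–29=4636, 30–39=4246, 40+=5644
Period 3.
Births: 4636 × 0.168 = 779 ; 4246 × 0.532 = 2259 → total 3038
10–19: 1779 × 0.974 = 1733
20–29: 3709 × 0.952 = 3531
30–39: 4636 × 0.939 = 4353
40+: 4246 × 0.96 + 5644 × 0.566 = 4076 + 3195 = 7271
Net migration: 0–9 + 170 → 3208
Population now: 0–9=3208, 10–19=1733, 20–29=3531, 30–39=4353, 40+=7271
Dependents (band 0–9 + band 40+) = 3208 + 7271 = 10479; working-age = 9617; ratio = 10479/9617 × 100 = 109.0

109.0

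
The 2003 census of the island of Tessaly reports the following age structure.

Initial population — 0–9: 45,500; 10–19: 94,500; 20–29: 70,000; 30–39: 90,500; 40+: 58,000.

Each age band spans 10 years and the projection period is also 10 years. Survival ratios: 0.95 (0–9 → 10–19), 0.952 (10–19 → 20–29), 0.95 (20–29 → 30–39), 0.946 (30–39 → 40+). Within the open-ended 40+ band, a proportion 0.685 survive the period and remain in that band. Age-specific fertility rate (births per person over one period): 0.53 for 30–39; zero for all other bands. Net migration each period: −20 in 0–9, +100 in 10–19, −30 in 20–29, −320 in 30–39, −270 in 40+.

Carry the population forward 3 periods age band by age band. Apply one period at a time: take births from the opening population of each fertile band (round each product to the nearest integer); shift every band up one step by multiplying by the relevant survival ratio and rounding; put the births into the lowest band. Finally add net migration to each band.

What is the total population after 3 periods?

Period 1.
Births: 90500 × 0.53 = 47965
10–19: 45500 × 0.95 = 43225
20–29: 94500 × 0.952 = 89964
30–39: 70000 × 0.95 = 66500
40+: 90500 × 0.946 + 58000 × 0.685 = 85613 + 39730 = 125343
Net migration: 0–9 − 20 → 47945; 10–19 + 100 → 43325; 20–29 − 30 → 89934; 30–39 − 320 → 66180; 40+ − 270 → 125073
→ [47945, 43325, 89934, 66180, 125073]
Period 2.
Births: 66180 × 0.53 = 35075
10–19: 47945 × 0.95 = 45548
20–29: 43325 × 0.952 = 41245
30–39: 89934 × 0.95 = 85437
40+: 66180 × 0.946 + 125073 × 0.685 = 62606 + 85675 = 148281
Net migration: 0–9 − 20 → 35055; 10–19 + 100 → 45648; 20–29 − 30 → 41215; 30–39 − 320 → 85117; 40+ − 270 → 148011
→ [35055, 45648, 41215, 85117, 148011]
Period 3.
Births: 85117 × 0.53 = 45112
10–19: 35055 × 0.95 = 33302
20–29: 45648 × 0.952 = 43457
30–39: 41215 × 0.95 = 39154
40+: 85117 × 0.946 + 148011 × 0.685 = 80521 + 101388 = 181909
Net migration: 0–9 − 20 → 45092; 10–19 + 100 → 33402; 20–29 − 30 → 43427; 30–39 − 320 → 38834; 40+ − 270 → 181639
→ [45092, 33402, 43427, 38834, 181639]
Total after period 3: 45092 + 33402 + 43427 + 38834 + 181639 = 342394

342394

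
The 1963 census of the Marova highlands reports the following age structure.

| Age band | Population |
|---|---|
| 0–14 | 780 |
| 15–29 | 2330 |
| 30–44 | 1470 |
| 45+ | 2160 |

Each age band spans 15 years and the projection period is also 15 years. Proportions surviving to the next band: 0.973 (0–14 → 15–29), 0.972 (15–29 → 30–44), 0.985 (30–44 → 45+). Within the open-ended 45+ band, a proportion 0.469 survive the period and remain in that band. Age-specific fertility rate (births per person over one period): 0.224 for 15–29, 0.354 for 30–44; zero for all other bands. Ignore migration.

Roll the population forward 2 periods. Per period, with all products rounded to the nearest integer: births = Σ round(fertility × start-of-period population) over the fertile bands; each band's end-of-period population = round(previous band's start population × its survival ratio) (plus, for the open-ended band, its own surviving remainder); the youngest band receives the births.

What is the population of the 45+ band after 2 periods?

3385

After projecting period 1:
Births: 2330 × 0.224 = 522 ; 1470 × 0.354 = 520 — total 1042
15–29: 780 × 0.973 = 759
30–44: 2330 × 0.972 = 2265
45+: 1470 × 0.985 + 2160 × 0.469 = 1448 + 1013 = 2461
Population now: 0–14=1042, 15–29=759, 30–44=2265, 45+=2461
After projecting period 2:
Births: 759 × 0.224 = 170 ; 2265 × 0.354 = 802 — total 972
15–29: 1042 × 0.973 = 1014
30–44: 759 × 0.972 = 738
45+: 2265 × 0.985 + 2461 × 0.469 = 2231 + 1154 = 3385
Population now: 0–14=972, 15–29=1014, 30–44=738, 45+=3385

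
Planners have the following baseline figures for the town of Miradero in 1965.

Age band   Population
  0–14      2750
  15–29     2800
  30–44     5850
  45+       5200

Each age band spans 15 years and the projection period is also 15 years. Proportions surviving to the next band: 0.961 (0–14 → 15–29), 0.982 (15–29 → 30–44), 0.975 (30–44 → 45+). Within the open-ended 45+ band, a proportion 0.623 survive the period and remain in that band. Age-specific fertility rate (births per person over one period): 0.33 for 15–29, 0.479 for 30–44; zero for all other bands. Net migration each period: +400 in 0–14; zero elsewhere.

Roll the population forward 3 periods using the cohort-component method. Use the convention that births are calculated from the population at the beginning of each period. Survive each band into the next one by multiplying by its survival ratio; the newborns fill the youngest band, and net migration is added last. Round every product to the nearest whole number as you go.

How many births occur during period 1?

3726

Call the groups 1 to 4, youngest first.
[period 1]
Births: 2800 × 0.33 = 924  |  5850 × 0.479 = 2802 — total 3726
Group 2: 2750 × 0.961 = 2643
Group 3: 2800 × 0.982 = 2750
Group 4: 5850 × 0.975 + 5200 × 0.623 = 5704 + 3240 = 8944
Net migration: Group 1 + 400 → 4126
End of period: [4126, 2643, 2750, 8944]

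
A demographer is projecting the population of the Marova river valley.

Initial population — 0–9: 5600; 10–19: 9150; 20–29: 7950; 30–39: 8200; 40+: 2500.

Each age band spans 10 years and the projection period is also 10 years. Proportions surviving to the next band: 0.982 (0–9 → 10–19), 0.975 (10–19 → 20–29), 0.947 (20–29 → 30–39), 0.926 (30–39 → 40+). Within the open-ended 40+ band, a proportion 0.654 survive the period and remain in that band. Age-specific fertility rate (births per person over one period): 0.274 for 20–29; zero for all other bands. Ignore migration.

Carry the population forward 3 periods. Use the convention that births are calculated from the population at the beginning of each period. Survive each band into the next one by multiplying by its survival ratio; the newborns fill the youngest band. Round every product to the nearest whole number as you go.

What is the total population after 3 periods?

Numbering the bands 1..5 from youngest to oldest:
Period 1.
Births: 7950 × 0.274 = 2178
Band 2: 5600 × 0.982 = 5499
Band 3: 9150 × 0.975 = 8921
Band 4: 7950 × 0.947 = 7529
Band 5: 8200 × 0.926 + 2500 × 0.654 = 7593 + 1635 = 9228
Population now: 0–9=2178, 10–19=5499, 20–29=8921, 30–39=7529, 40+=9228
Period 2.
Births: 8921 × 0.274 = 2444
Band 2: 2178 × 0.982 = 2139
Band 3: 5499 × 0.975 = 5362
Band 4: 8921 × 0.947 = 8448
Band 5: 7529 × 0.926 + 9228 × 0.654 = 6972 + 6035 = 13007
Population now: 0–9=2444, 10–19=2139, 20–29=5362, 30–39=8448, 40+=13007
Period 3.
Births: 5362 × 0.274 = 1469
Band 2: 2444 × 0.982 = 2400
Band 3: 2139 × 0.975 = 2086
Band 4: 5362 × 0.947 = 5078
Band 5: 8448 × 0.926 + 13007 × 0.654 = 7823 + 8507 = 16330
Population now: 0–9=1469, 10–19=2400, 20–29=2086, 30–39=5078, 40+=16330
Total after period 3: 1469 + 2400 + 2086 + 5078 + 16330 = 27363

27363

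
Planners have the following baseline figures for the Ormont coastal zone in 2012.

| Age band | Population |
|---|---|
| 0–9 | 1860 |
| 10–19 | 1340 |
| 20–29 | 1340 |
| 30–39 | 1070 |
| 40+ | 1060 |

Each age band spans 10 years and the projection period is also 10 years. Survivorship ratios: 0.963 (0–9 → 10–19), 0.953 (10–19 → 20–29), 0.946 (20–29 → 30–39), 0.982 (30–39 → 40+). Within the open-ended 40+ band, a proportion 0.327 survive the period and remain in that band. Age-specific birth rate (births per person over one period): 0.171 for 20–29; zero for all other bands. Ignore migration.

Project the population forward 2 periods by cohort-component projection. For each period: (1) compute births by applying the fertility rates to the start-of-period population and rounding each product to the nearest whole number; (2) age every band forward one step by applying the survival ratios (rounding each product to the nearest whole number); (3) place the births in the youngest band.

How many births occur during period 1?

Period 1.
Births: 1340 × 0.171 = 229
10–19: 1860 × 0.963 = 1791
20–29: 1340 × 0.953 = 1277
30–39: 1340 × 0.946 = 1268
40+: 1070 × 0.982 + 1060 × 0.327 = 1051 + 347 = 1398
Population now: 0–9=229, 10–19=1791, 20–29=1277, 30–39=1268, 40+=1398

229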